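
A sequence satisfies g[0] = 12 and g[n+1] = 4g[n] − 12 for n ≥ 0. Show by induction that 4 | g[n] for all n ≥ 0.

Base case: g[0] = 12 = 4·3, so 4 | g[0].
Assume 4 | g[r], so g[r] = 4t for some integer t.
Then g[r+1] = 4g[r] − 12 = 4·(4t) − 12 = 4(4t − 3), so 4 | g[r+1].
Hence 4 | g[n] for every n ≥ 0, by induction.

4 | g[n]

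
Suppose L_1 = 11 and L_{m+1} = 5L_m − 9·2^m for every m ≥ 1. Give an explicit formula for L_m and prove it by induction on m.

Claim: L_m = 5^m + 3·2^m.

Base case: L_1 = 11, and 5^1 + 3·2^1 = 5 + 6 = 11.
Assume L_r = 5^r + 3·2^r for some r ≥ 1.
Then L_{r+1} = 5L_r − 9·2^r = 5·(5^r + 3·2^r) − 9·2^r = 5^{r+1} + 15·2^r − 9·2^r = 5^{r+1} + 6·2^r = 5^{r+1} + 3·2^{r+1}.
This completes the inductive step, so L_m = 5^m + 3·2^m for all m ≥ 1.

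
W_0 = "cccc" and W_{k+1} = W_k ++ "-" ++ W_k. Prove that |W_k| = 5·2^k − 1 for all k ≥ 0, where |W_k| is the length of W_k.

Base case: |W_0| = 4, and 5·2^0 − 1 = 4.
Assume |W_m| = 5·2^m − 1.
Then |W_{m+1}| = |W_m| + 1 + |W_m| = 2|W_m| + 1 = 2(5·2^m − 1) + 1 = 5·2^{m+1} − 2 + 1 = 5·2^{m+1} − 1.
So the formula holds for m+1, and by induction |W_k| = 5·2^k − 1 for all k ≥ 0.

|W_k| = 5·2^k − 1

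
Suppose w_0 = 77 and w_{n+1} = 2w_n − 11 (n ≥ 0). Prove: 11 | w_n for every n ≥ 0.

Base case: w_0 = 77 = 11·7, so 11 | w_0.
Assume 11 | w_j, so w_j = 11t for some integer t.
Then w_{j+1} = 2w_j − 11 = 2·(11t) − 11 = 11(2t − 1), so 11 | w_{j+1}.
So the property holds for j+1, and by induction 11 | w_n for all n ≥ 0.

11 | w_n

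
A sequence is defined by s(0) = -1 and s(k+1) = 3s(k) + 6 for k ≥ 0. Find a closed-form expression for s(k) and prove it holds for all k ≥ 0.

Claim: s(k) = 2·3^k − 3.

Base case: s(0) = -1, and 2·3^0 − 3 = 2 − 3 = -1.
Assume s(r) = 2·3^r − 3 for some r ≥ 0.
Then s(r+1) = 3s(r) + 6 = 3·(2·3^r − 3) + 6 = 6·3^r − 9 + 6 = 2·3^{r+1} − 3.
This completes the inductive step, so s(k) = 2·3^k − 3 for all k ≥ 0.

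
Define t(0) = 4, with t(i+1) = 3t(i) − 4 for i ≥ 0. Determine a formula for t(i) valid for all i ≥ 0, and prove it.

Claim: t(i) = 2·3^i + 2.

Base case: t(0) = 4, and 2·3^0 + 2 = 2 + 2 = 4.
Assume t(j) = 2·3^j + 2 for some j ≥ 0.
Then t(j+1) = 3t(j) − 4 = 3·(2·3^j + 2) − 4 = 6·3^j + 6 − 4 = 2·3^{j+1} + 2.
Hence t(i) = 2·3^i + 2 for every i ≥ 0, by induction.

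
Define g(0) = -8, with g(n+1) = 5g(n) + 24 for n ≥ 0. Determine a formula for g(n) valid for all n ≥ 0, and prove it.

Claim: g(n) = -2·5^n − 6.

Base case: g(0) = -8, and -2·5^0 − 6 = -2 − 6 = -8.
Assume g(r) = -2·5^r − 6 for some r ≥ 0.
Then g(r+1) = 5g(r) + 24 = 5·(-2·5^r − 6) + 24 = -10·5^r − 30 + 24 = -2·5^{r+1} − 6.
By induction, g(n) = -2·5^n − 6 for all n ≥ 0.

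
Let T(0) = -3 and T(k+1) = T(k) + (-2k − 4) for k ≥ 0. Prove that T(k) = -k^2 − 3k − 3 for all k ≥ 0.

Base case: T(0) = -3, and -0^2 − 3·0 − 3 = -3.
Assume T(r) = -r^2 − 3r − 3.
Then T(r+1) = T(r) + (-2r − 4) = (-r^2 − 3r − 3) + (-2r − 4) = -r^2 − 5r − 7,
and -(r+1)^2 − 3·(r+1) − 3 = -r^2 − 5r − 7.
By induction, T(k) = -k^2 − 3k − 3 for all k ≥ 0.

T(k) = -k^2 − 3k − 3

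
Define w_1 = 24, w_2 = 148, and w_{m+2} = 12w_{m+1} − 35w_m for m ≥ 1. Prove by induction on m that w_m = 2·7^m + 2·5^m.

Base cases: w_1 = 24 and 2·7^1 + 2·5^1 = 24; w_2 = 148 and 2·7^2 + 2·5^2 = 148.
Assume w_j = 2·7^j + 2·5^j for all 1 ≤ j ≤ k, where k ≥ 2.
Then w_{k+1} = 12w_k − 35w_{k−1} = 12·(2·7^k + 2·5^k) − 35·(2·7^{k−1} + 2·5^{k−1}) = 2·(12·7 − 35)7^{k−1} + 2·(12·5 − 35)5^{k−1} = 98·7^{k−1} + 50·5^{k−1} = 2·7^{k+1} + 2·5^{k+1}.
Hence w_m = 2·7^m + 2·5^m for every m ≥ 1, by strong induction.

w_m = 2·7^m + 2·5^m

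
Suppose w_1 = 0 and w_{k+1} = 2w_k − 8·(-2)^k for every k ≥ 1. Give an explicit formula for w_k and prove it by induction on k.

Claim: w_k = 2·2^k + 2·(-2)^k.

Base case: w_1 = 0, and 2·2^1 + 2·(-2)^1 = 4 − 4 = 0.
Assume w_r = 2·2^r + 2·(-2)^r for some r ≥ 1.
Then w_{r+1} = 2w_r − 8·(-2)^r = 2·(2·2^r + 2·(-2)^r) − 8·(-2)^r = 2·2^{r+1} + 4·(-2)^r − 8·(-2)^r = 2·2^{r+1} − 4·(-2)^r = 2·2^{r+1} + 2·(-2)^{r+1}.
By induction, w_k = 2·2^k + 2·(-2)^k for all k ≥ 1.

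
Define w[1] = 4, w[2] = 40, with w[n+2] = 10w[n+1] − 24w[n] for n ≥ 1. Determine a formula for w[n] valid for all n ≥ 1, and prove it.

Claim: w[n] = 2·6^n − 2·4^n.

Base cases: w[1] = 4 and 2·6^1 − 2·4^1 = 4; w[2] = 40 and 2·6^2 − 2·4^2 = 40.
Assume w[j] = 2·6^j − 2·4^j for all 1 ≤ j ≤ r, where r ≥ 2.
Then w[r+1] = 10w[r] − 24w[r−1] = 10·(2·6^r − 2·4^r) − 24·(2·6^{r−1} − 2·4^{r−1}) = 2·(10·6 − 24)6^{r−1} − 2·(10·4 − 24)4^{r−1} = 72·6^{r−1} − 32·4^{r−1} = 2·6^{r+1} − 2·4^{r+1}.
Hence w[n] = 2·6^n − 2·4^n for every n ≥ 1, by strong induction.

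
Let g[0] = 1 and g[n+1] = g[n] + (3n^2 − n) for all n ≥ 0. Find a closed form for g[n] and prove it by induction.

Claim: g[n] = n^3 − 2n^2 + n + 1.

Base case: g[0] = 1, and 0^3 − 2·0^2 + 0 + 1 = 1.
Assume g[r] = r^3 − 2r^2 + r + 1.
Then g[r+1] = g[r] + (3r^2 − r) = (r^3 − 2r^2 + r + 1) + (3r^2 − r) = r^3 + r^2 + 1,
and (r+1)^3 − 2·(r+1)^2 + (r+1) + 1 = r^3 + r^2 + 1.
This completes the inductive step, so g[n] = n^3 − 2n^2 + n + 1 for all n ≥ 0.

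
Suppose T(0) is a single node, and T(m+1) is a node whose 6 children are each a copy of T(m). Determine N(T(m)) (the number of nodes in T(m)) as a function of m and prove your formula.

Claim: N(T(m)) = (6^{m+1} − 1)/5.

Base case: N(T(0)) = 1, and (6^{0+1} − 1)/5 = 1.
Assume N(T(j)) = (6^{j+1} − 1)/5.
Then N(T(j+1)) = 1 + 6N(T(j)) = 1 + 6·(6^{j+1} − 1)/5 = 1 + (6^{j+2} − 6)/5 = (5 + 6^{j+2} − 6)/5 = (6^{j+2} − 1)/5.
So the formula holds for j+1, and by induction N(T(m)) = (6^{m+1} − 1)/5 for all m ≥ 0.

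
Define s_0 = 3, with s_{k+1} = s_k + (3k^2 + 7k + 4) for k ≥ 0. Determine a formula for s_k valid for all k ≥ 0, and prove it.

Claim: s_k = k^3 + 2k^2 + k + 3.

Base case: s_0 = 3, and 0^3 + 2·0^2 + 0 + 3 = 3.
Assume s_m = m^3 + 2m^2 + m + 3.
Then s_{m+1} = s_m + (3m^2 + 7m + 4) = (m^3 + 2m^2 + m + 3) + (3m^2 + 7m + 4) = m^3 + 5m^2 + 8m + 7,
and (m+1)^3 + 2·(m+1)^2 + (m+1) + 3 = m^3 + 5m^2 + 8m + 7.
This completes the inductive step, so s_k = k^3 + 2k^2 + k + 3 for all k ≥ 0.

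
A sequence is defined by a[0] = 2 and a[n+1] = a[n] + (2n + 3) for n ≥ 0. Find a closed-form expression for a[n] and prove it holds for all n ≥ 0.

Claim: a[n] = n^2 + 2n + 2.

Base case: a[0] = 2, and 0^2 + 2·0 + 2 = 2.
Assume a[k] = k^2 + 2k + 2.
Then a[k+1] = a[k] + (2k + 3) = (k^2 + 2k + 2) + (2k + 3) = k^2 + 4k + 5,
and (k+1)^2 + 2·(k+1) + 2 = k^2 + 4k + 5.
Hence a[n] = n^2 + 2n + 2 for every n ≥ 0, by induction.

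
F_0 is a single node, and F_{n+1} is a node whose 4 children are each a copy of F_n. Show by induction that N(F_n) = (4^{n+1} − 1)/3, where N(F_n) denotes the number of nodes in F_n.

Base case: N(F_0) = 1, and (4^{0+1} − 1)/3 = 1.
Assume N(F_k) = (4^{k+1} − 1)/3.
Then N(F_{k+1}) = 1 + 4N(F_k) = 1 + 4·(4^{k+1} − 1)/3 = 1 + (4^{k+2} − 4)/3 = (3 + 4^{k+2} − 4)/3 = (4^{k+2} − 1)/3.
Hence N(F_n) = (4^{n+1} − 1)/3 for every n ≥ 0, by induction.

N(F_n) = (4^{n+1} − 1)/3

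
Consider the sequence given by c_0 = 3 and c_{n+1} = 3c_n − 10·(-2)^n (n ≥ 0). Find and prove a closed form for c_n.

Claim: c_n = 3^n + 2·(-2)^n.

Base case: c_0 = 3, and 3^0 + 2·(-2)^0 = 1 + 2 = 3.
Assume c_j = 3^j + 2·(-2)^j for some j ≥ 0.
Then c_{j+1} = 3c_j − 10·(-2)^j = 3·(3^j + 2·(-2)^j) − 10·(-2)^j = 3^{j+1} + 6·(-2)^j − 10·(-2)^j = 3^{j+1} − 4·(-2)^j = 3^{j+1} + 2·(-2)^{j+1}.
By induction, c_n = 3^n + 2·(-2)^n for all n ≥ 0.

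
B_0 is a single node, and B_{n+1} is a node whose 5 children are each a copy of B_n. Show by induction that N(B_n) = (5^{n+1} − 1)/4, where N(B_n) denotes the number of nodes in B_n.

Base case: N(B_0) = 1, and (5^{0+1} − 1)/4 = 1.
Assume N(B_k) = (5^{k+1} − 1)/4.
Then N(B_{k+1}) = 1 + 5N(B_k) = 1 + 5·(5^{k+1} − 1)/4 = 1 + (5^{k+2} − 5)/4 = (4 + 5^{k+2} − 5)/4 = (5^{k+2} − 1)/4.
So the formula holds for k+1, and by induction N(B_n) = (5^{n+1} − 1)/4 for all n ≥ 0.

N(B_n) = (5^{n+1} − 1)/4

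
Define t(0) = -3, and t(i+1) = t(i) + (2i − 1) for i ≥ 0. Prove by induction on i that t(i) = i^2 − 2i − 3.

Base case: t(0) = -3, and 0^2 − 2·0 − 3 = -3.
Assume t(k) = k^2 − 2k − 3.
Then t(k+1) = t(k) + (2k − 1) = (k^2 − 2k − 3) + (2k − 1) = k^2 − 4,
and (k+1)^2 − 2·(k+1) − 3 = k^2 − 4.
This completes the inductive step, so t(i) = i^2 − 2i − 3 for all i ≥ 0.

t(i) = i^2 − 2i − 3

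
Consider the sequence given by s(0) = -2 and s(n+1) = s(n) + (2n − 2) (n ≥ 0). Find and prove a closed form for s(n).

Claim: s(n) = n^2 − 3n − 2.

Base case: s(0) = -2, and 0^2 − 3·0 − 2 = -2.
Assume s(r) = r^2 − 3r − 2.
Then s(r+1) = s(r) + (2r − 2) = (r^2 − 3r − 2) + (2r − 2) = r^2 − r − 4,
and (r+1)^2 − 3·(r+1) − 2 = r^2 − r − 4.
This completes the inductive step, so s(n) = n^2 − 3n − 2 for all n ≥ 0.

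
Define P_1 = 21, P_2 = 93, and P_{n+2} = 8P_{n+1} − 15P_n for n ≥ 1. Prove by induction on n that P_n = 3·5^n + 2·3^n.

Base cases: P_1 = 21 and 3·5^1 + 2·3^1 = 21; P_2 = 93 and 3·5^2 + 2·3^2 = 93.
Assume P_j = 3·5^j + 2·3^j for all 1 ≤ j ≤ m, where m ≥ 2.
Then P_{m+1} = 8P_m − 15P_{m−1} = 8·(3·5^m + 2·3^m) − 15·(3·5^{m−1} + 2·3^{m−1}) = 3·(8·5 − 15)5^{m−1} + 2·(8·3 − 15)3^{m−1} = 75·5^{m−1} + 18·3^{m−1} = 3·5^{m+1} + 2·3^{m+1}.
By strong induction, P_n = 3·5^n + 2·3^n for all n ≥ 1.

P_n = 3·5^n + 2·3^n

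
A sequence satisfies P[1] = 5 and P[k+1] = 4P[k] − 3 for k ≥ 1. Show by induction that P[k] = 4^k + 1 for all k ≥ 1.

Base case: P[1] = 5, and 4^1 + 1 = 4 + 1 = 5.
Assume P[j] = 4^j + 1 for some j ≥ 1.
Then P[j+1] = 4P[j] − 3 = 4·(4^j + 1) − 3 = 4^{j+1} + 4 − 3 = 4^{j+1} + 1.
This completes the inductive step, so P[k] = 4^k + 1 for all k ≥ 1.

P[k] = 4^k + 1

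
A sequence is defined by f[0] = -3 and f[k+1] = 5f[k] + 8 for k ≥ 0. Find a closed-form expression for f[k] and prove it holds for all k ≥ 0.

Claim: f[k] = -5^k − 2.

Base case: f[0] = -3, and -5^0 − 2 = -1 − 2 = -3.
Assume f[j] = -5^j − 2 for some j ≥ 0.
Then f[j+1] = 5f[j] + 8 = 5·(-5^j − 2) + 8 = -5^{j+1} − 10 + 8 = -5^{j+1} − 2.
So the formula holds for j+1, and by induction f[k] = -5^k − 2 for all k ≥ 0.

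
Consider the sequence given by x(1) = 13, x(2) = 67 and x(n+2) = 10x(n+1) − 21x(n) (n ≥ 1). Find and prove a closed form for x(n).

Claim: x(n) = 7^n + 2·3^n.

Base cases: x(1) = 13 and 7^1 + 2·3^1 = 13; x(2) = 67 and 7^2 + 2·3^2 = 67.
Assume x(j) = 7^j + 2·3^j for all 1 ≤ j ≤ r, where r ≥ 2.
Then x(r+1) = 10x(r) − 21x(r−1) = 10·(7^r + 2·3^r) − 21·(7^{r−1} + 2·3^{r−1}) = (10·7 − 21)7^{r−1} + 2·(10·3 − 21)3^{r−1} = 49·7^{r−1} + 18·3^{r−1} = 7^{r+1} + 2·3^{r+1}.
So the formula holds for r+1, and by strong induction x(n) = 7^n + 2·3^n for all n ≥ 1.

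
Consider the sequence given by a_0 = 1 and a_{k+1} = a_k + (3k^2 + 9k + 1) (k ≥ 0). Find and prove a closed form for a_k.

Claim: a_k = k^3 + 3k^2 − 3k + 1.

Base case: a_0 = 1, and 0^3 + 3·0^2 − 3·0 + 1 = 1.
Assume a_j = j^3 + 3j^2 − 3j + 1.
Then a_{j+1} = a_j + (3j^2 + 9j + 1) = (j^3 + 3j^2 − 3j + 1) + (3j^2 + 9j + 1) = j^3 + 6j^2 + 6j + 2,
and (j+1)^3 + 3·(j+1)^2 − 3·(j+1) + 1 = j^3 + 6j^2 + 6j + 2.
Hence a_k = k^3 + 3k^2 − 3k + 1 for every k ≥ 0, by induction.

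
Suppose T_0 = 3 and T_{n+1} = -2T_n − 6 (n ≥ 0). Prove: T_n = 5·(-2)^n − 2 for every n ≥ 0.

Base case: T_0 = 3, and 5·(-2)^0 − 2 = 5 − 2 = 3.
Assume T_r = 5·(-2)^r − 2 for some r ≥ 0.
Then T_{r+1} = -2T_r − 6 = -2·(5·(-2)^r − 2) − 6 = -10·(-2)^r + 4 − 6 = 5·(-2)^{r+1} − 2.
Hence T_n = 5·(-2)^n − 2 for every n ≥ 0, by induction.

T_n = 5·(-2)^n − 2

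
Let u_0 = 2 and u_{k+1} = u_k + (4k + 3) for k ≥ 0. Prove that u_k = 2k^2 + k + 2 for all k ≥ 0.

Base case: u_0 = 2, and 2·0^2 + 0 + 2 = 2.
Assume u_r = 2r^2 + r + 2.
Then u_{r+1} = u_r + (4r + 3) = (2r^2 + r + 2) + (4r + 3) = 2r^2 + 5r + 5,
and 2·(r+1)^2 + (r+1) + 2 = 2r^2 + 5r + 5.
Hence u_k = 2k^2 + k + 2 for every k ≥ 0, by induction.

u_k = 2k^2 + k + 2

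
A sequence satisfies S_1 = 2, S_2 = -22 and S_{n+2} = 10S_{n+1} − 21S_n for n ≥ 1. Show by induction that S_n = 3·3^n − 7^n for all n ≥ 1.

Base cases: S_1 = 2 and 3·3^1 − 7^1 = 2; S_2 = -22 and 3·3^2 − 7^2 = -22.
Assume S_i = 3·3^i − 7^i for all 1 ≤ i ≤ j, where j ≥ 2.
Then S_{j+1} = 10S_j − 21S_{j−1} = 10·(3·3^j − 7^j) − 21·(3·3^{j−1} − 7^{j−1}) = 3·(10·3 − 21)3^{j−1} − (10·7 − 21)7^{j−1} = 27·3^{j−1} − 49·7^{j−1} = 3·3^{j+1} − 7^{j+1}.
So the formula holds for j+1, and by strong induction S_n = 3·3^n − 7^n for all n ≥ 1.

S_n = 3·3^n − 7^n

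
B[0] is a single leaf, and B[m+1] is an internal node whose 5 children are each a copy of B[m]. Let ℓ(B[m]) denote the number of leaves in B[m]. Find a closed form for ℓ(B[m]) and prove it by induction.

Claim: ℓ(B[m]) = 5^m.

Base case: ℓ(B[0]) = 1, and 5^0 = 1.
Assume ℓ(B[r]) = 5^r.
Then ℓ(B[r+1]) = 5·ℓ(B[r]) = 5·5^r = 5^{r+1}.
By induction, ℓ(B[m]) = 5^m for all m ≥ 0.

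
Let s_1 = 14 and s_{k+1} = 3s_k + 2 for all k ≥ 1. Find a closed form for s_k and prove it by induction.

Claim: s_k = 5·3^k − 1.

Base case: s_1 = 14, and 5·3^1 − 1 = 15 − 1 = 14.
Assume s_r = 5·3^r − 1 for some r ≥ 1.
Then s_{r+1} = 3s_r + 2 = 3·(5·3^r − 1) + 2 = 15·3^r − 3 + 2 = 5·3^{r+1} − 1.
This completes the inductive step, so s_k = 5·3^k − 1 for all k ≥ 1.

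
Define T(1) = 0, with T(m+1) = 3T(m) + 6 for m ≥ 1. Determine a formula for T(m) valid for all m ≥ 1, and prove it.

Claim: T(m) = 3^m − 3.

Base case: T(1) = 0, and 3^1 − 3 = 3 − 3 = 0.
Assume T(r) = 3^r − 3 for some r ≥ 1.
Then T(r+1) = 3T(r) + 6 = 3·(3^r − 3) + 6 = 3^{r+1} − 9 + 6 = 3^{r+1} − 3.
So the formula holds for r+1, and by induction T(m) = 3^m − 3 for all m ≥ 1.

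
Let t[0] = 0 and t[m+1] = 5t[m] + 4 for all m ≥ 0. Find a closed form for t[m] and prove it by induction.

Claim: t[m] = 5^m − 1.

Base case: t[0] = 0, and 5^0 − 1 = 1 − 1 = 0.
Assume t[j] = 5^j − 1 for some j ≥ 0.
Then t[j+1] = 5t[j] + 4 = 5·(5^j − 1) + 4 = 5^{j+1} − 5 + 4 = 5^{j+1} − 1.
This completes the inductive step, so t[m] = 5^m − 1 for all m ≥ 0.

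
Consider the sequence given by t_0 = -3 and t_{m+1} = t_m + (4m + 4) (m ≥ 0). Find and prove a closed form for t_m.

Claim: t_m = 2m^2 + 2m − 3.

Base case: t_0 = -3, and 2·0^2 + 2·0 − 3 = -3.
Assume t_k = 2k^2 + 2k − 3.
Then t_{k+1} = t_k + (4k + 4) = (2k^2 + 2k − 3) + (4k + 4) = 2k^2 + 6k + 1,
and 2·(k+1)^2 + 2·(k+1) − 3 = 2k^2 + 6k + 1.
This completes the inductive step, so t_m = 2m^2 + 2m − 3 for all m ≥ 0.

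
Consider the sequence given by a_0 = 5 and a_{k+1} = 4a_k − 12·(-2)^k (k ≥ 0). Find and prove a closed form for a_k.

Claim: a_k = 3·4^k + 2·(-2)^k.

Base case: a_0 = 5, and 3·4^0 + 2·(-2)^0 = 3 + 2 = 5.
Assume a_r = 3·4^r + 2·(-2)^r for some r ≥ 0.
Then a_{r+1} = 4a_r − 12·(-2)^r = 4·(3·4^r + 2·(-2)^r) − 12·(-2)^r = 3·4^{r+1} + 8·(-2)^r − 12·(-2)^r = 3·4^{r+1} − 4·(-2)^r = 3·4^{r+1} + 2·(-2)^{r+1}.
This completes the inductive step, so a_k = 3·4^k + 2·(-2)^k for all k ≥ 0.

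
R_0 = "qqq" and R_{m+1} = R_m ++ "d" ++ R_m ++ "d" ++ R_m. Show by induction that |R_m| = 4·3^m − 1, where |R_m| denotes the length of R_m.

Base case: |R_0| = 3, and 4·3^0 − 1 = 3.
Assume |R_j| = 4·3^j − 1.
Then |R_{j+1}| = 3|R_j| + 2 = 3(4·3^j − 1) + 2 = 4·3^{j+1} − 3 + 2 = 4·3^{j+1} − 1.
Hence |R_m| = 4·3^m − 1 for every m ≥ 0, by induction.

|R_m| = 4·3^m − 1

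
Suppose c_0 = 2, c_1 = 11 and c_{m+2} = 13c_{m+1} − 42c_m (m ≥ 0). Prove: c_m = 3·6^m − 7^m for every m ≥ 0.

Base cases: c_0 = 2 and 3·6^0 − 7^0 = 2; c_1 = 11 and 3·6^1 − 7^1 = 11.
Assume c_j = 3·6^j − 7^j for all 0 ≤ j ≤ r, where r ≥ 1.
Then c_{r+1} = 13c_r − 42c_{r−1} = 13·(3·6^r − 7^r) − 42·(3·6^{r−1} − 7^{r−1}) = 3·(13·6 − 42)6^{r−1} − (13·7 − 42)7^{r−1} = 108·6^{r−1} − 49·7^{r−1} = 3·6^{r+1} − 7^{r+1}.
So the formula holds for r+1, and by strong induction c_m = 3·6^m − 7^m for all m ≥ 0.

c_m = 3·6^m − 7^m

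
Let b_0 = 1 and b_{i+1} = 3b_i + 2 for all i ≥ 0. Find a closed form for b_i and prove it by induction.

Claim: b_i = 2·3^i − 1.

Base case: b_0 = 1, and 2·3^0 − 1 = 2 − 1 = 1.
Assume b_k = 2·3^k − 1 for some k ≥ 0.
Then b_{k+1} = 3b_k + 2 = 3·(2·3^k − 1) + 2 = 6·3^k − 3 + 2 = 2·3^{k+1} − 1.
This completes the inductive step, so b_i = 2·3^i − 1 for all i ≥ 0.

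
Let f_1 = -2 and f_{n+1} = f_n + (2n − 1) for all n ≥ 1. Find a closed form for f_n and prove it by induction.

Claim: f_n = n^2 − 2n − 1.

Base case: f_1 = -2, and 1^2 − 2·1 − 1 = -2.
Assume f_k = k^2 − 2k − 1.
Then f_{k+1} = f_k + (2k − 1) = (k^2 − 2k − 1) + (2k − 1) = k^2 − 2,
and (k+1)^2 − 2·(k+1) − 1 = k^2 − 2.
Hence f_n = n^2 − 2n − 1 for every n ≥ 1, by induction.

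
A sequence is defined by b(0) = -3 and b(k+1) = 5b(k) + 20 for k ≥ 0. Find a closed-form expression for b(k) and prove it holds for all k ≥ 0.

Claim: b(k) = 2·5^k − 5.

Base case: b(0) = -3, and 2·5^0 − 5 = 2 − 5 = -3.
Assume b(r) = 2·5^r − 5 for some r ≥ 0.
Then b(r+1) = 5b(r) + 20 = 5·(2·5^r − 5) + 20 = 10·5^r − 25 + 20 = 2·5^{r+1} − 5.
Hence b(k) = 2·5^k − 5 for every k ≥ 0, by induction.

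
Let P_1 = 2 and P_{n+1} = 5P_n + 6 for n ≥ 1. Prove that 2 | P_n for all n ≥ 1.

Base case: P_1 = 2 = 2·1, so 2 | P_1.
Assume 2 | P_j, so P_j = 2t for some integer t.
Then P_{j+1} = 5P_j + 6 = 5·(2t) + 6 = 2(5t + 3), so 2 | P_{j+1}.
By induction, 2 | P_n for all n ≥ 1.

2 | P_n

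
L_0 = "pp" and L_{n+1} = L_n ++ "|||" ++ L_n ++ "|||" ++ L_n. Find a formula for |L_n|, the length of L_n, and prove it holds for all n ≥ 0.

Claim: |L_n| = 5·3^n − 3.

Base case: |L_0| = 2, and 5·3^0 − 3 = 2.
Assume |L_r| = 5·3^r − 3.
Then |L_{r+1}| = 3|L_r| + 6 = 3(5·3^r − 3) + 6 = 5·3^{r+1} − 9 + 6 = 5·3^{r+1} − 3.
This completes the inductive step, so |L_n| = 5·3^n − 3 for all n ≥ 0.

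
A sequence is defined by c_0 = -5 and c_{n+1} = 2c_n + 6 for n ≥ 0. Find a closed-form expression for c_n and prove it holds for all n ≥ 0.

Claim: c_n = 2^n − 6.

Base case: c_0 = -5, and 2^0 − 6 = 1 − 6 = -5.
Assume c_j = 2^j − 6 for some j ≥ 0.
Then c_{j+1} = 2c_j + 6 = 2·(2^j − 6) + 6 = 2^{j+1} − 12 + 6 = 2^{j+1} − 6.
By induction, c_n = 2^n − 6 for all n ≥ 0.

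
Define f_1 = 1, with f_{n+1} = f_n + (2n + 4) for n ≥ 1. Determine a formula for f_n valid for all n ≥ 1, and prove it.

Claim: f_n = n^2 + 3n − 3.

Base case: f_1 = 1, and 1^2 + 3·1 − 3 = 1.
Assume f_j = j^2 + 3j − 3.
Then f_{j+1} = f_j + (2j + 4) = (j^2 + 3j − 3) + (2j + 4) = j^2 + 5j + 1,
and (j+1)^2 + 3·(j+1) − 3 = j^2 + 5j + 1.
This completes the inductive step, so f_n = n^2 + 3n − 3 for all n ≥ 1.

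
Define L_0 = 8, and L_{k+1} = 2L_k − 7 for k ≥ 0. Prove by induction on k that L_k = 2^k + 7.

Base case: L_0 = 8, and 2^0 + 7 = 1 + 7 = 8.
Assume L_j = 2^j + 7 for some j ≥ 0.
Then L_{j+1} = 2L_j − 7 = 2·(2^j + 7) − 7 = 2^{j+1} + 14 − 7 = 2^{j+1} + 7.
By induction, L_k = 2^k + 7 for all k ≥ 0.

L_k = 2^k + 7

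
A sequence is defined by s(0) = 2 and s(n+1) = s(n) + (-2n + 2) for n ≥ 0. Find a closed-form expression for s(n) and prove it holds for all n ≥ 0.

Claim: s(n) = -n^2 + 3n + 2.

Base case: s(0) = 2, and -0^2 + 3·0 + 2 = 2.
Assume s(k) = -k^2 + 3k + 2.
Then s(k+1) = s(k) + (-2k + 2) = (-k^2 + 3k + 2) + (-2k + 2) = -k^2 + k + 4,
and -(k+1)^2 + 3·(k+1) + 2 = -k^2 + k + 4.
By induction, s(n) = -n^2 + 3n + 2 for all n ≥ 0.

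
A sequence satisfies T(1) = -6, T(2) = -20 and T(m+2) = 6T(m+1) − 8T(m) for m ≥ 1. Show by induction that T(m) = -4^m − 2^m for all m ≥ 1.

Base cases: T(1) = -6 and -4^1 − 2^1 = -6; T(2) = -20 and -4^2 − 2^2 = -20.
Assume T(j) = -4^j − 2^j for all 1 ≤ j ≤ r, where r ≥ 2.
Then T(r+1) = 6T(r) − 8T(r−1) = 6·(-4^r − 2^r) − 8·(-4^{r−1} − 2^{r−1}) = -(6·4 − 8)4^{r−1} − (6·2 − 8)2^{r−1} = -16·4^{r−1} − 4·2^{r−1} = -4^{r+1} − 2^{r+1}.
This completes the inductive step, so T(m) = -4^m − 2^m for all m ≥ 1.

T(m) = -4^m − 2^m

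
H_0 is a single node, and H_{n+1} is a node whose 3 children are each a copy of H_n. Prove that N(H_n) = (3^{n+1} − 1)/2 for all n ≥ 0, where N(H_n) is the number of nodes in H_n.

Base case: N(H_0) = 1, and (3^{0+1} − 1)/2 = 1.
Assume N(H_j) = (3^{j+1} − 1)/2.
Then N(H_{j+1}) = 1 + 3N(H_j) = 1 + 3·(3^{j+1} − 1)/2 = 1 + (3^{j+2} − 3)/2 = (2 + 3^{j+2} − 3)/2 = (3^{j+2} − 1)/2.
Hence N(H_n) = (3^{n+1} − 1)/2 for every n ≥ 0, by induction.

N(H_n) = (3^{n+1} − 1)/2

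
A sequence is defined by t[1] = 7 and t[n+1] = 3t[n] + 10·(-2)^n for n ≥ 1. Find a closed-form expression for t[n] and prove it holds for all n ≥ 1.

Claim: t[n] = 3^n − 2·(-2)^n.

Base case: t[1] = 7, and 3^1 − 2·(-2)^1 = 3 + 4 = 7.
Assume t[r] = 3^r − 2·(-2)^r for some r ≥ 1.
Then t[r+1] = 3t[r] + 10·(-2)^r = 3·(3^r − 2·(-2)^r) + 10·(-2)^r = 3^{r+1} − 6·(-2)^r + 10·(-2)^r = 3^{r+1} + 4·(-2)^r = 3^{r+1} − 2·(-2)^{r+1}.
By induction, t[n] = 3^n − 2·(-2)^n for all n ≥ 1.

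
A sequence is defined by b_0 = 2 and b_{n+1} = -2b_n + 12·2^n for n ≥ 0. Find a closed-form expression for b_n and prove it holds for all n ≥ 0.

Claim: b_n = -(-2)^n + 3·2^n.

Base case: b_0 = 2, and -(-2)^0 + 3·2^0 = -1 + 3 = 2.
Assume b_j = -(-2)^j + 3·2^j for some j ≥ 0.
Then b_{j+1} = -2b_j + 12·2^j = -2·(-(-2)^j + 3·2^j) + 12·2^j = -(-2)^{j+1} − 6·2^j + 12·2^j = -(-2)^{j+1} + 6·2^j = -(-2)^{j+1} + 3·2^{j+1}.
So the formula holds for j+1, and by induction b_n = -(-2)^n + 3·2^n for all n ≥ 0.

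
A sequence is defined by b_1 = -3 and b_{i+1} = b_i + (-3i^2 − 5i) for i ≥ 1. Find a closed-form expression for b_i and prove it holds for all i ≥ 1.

Claim: b_i = -i^3 − i^2 + 2i − 3.

Base case: b_1 = -3, and -1^3 − 1^2 + 2·1 − 3 = -3.
Assume b_j = -j^3 − j^2 + 2j − 3.
Then b_{j+1} = b_j + (-3j^2 − 5j) = (-j^3 − j^2 + 2j − 3) + (-3j^2 − 5j) = -j^3 − 4j^2 − 3j − 3,
and -(j+1)^3 − (j+1)^2 + 2·(j+1) − 3 = -j^3 − 4j^2 − 3j − 3.
Hence b_i = -i^3 − i^2 + 2i − 3 for every i ≥ 1, by induction.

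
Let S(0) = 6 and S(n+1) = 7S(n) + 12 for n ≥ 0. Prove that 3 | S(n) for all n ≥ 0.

Base case: S(0) = 6 = 3·2, so 3 | S(0).
Assume 3 | S(j), so S(j) = 3t for some integer t.
Then S(j+1) = 7S(j) + 12 = 7·(3t) + 12 = 3(7t + 4), so 3 | S(j+1).
This completes the inductive step, so 3 | S(n) for all n ≥ 0.

3 | S(n)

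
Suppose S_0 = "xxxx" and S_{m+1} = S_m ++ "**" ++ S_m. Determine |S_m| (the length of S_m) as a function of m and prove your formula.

Claim: |S_m| = 6·2^m − 2.

Base case: |S_0| = 4, and 6·2^0 − 2 = 4.
Assume |S_k| = 6·2^k − 2.
Then |S_{k+1}| = |S_k| + 2 + |S_k| = 2|S_k| + 2 = 2(6·2^k − 2) + 2 = 6·2^{k+1} − 4 + 2 = 6·2^{k+1} − 2.
Hence |S_m| = 6·2^m − 2 for every m ≥ 0, by induction.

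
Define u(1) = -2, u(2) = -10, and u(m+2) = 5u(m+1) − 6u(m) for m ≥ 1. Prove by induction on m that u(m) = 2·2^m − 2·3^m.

Base cases: u(1) = -2 and 2·2^1 − 2·3^1 = -2; u(2) = -10 and 2·2^2 − 2·3^2 = -10.
Assume u(i) = 2·2^i − 2·3^i for all 1 ≤ i ≤ j, where j ≥ 2.
Then u(j+1) = 5u(j) − 6u(j−1) = 5·(2·2^j − 2·3^j) − 6·(2·2^{j−1} − 2·3^{j−1}) = 2·(5·2 − 6)2^{j−1} − 2·(5·3 − 6)3^{j−1} = 8·2^{j−1} − 18·3^{j−1} = 2·2^{j+1} − 2·3^{j+1}.
This completes the inductive step, so u(m) = 2·2^m − 2·3^m for all m ≥ 1.

u(m) = 2·2^m − 2·3^m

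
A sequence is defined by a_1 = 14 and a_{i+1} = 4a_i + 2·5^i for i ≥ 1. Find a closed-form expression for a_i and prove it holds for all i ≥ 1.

Claim: a_i = 4^i + 2·5^i.

Base case: a_1 = 14, and 4^1 + 2·5^1 = 4 + 10 = 14.
Assume a_j = 4^j + 2·5^j for some j ≥ 1.
Then a_{j+1} = 4a_j + 2·5^j = 4·(4^j + 2·5^j) + 2·5^j = 4^{j+1} + 8·5^j + 2·5^j = 4^{j+1} + 10·5^j = 4^{j+1} + 2·5^{j+1}.
This completes the inductive step, so a_i = 4^i + 2·5^i for all i ≥ 1.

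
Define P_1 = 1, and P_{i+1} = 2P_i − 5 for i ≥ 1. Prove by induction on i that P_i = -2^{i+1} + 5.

Base case: P_1 = 1, and -2^{1+1} + 5 = -4 + 5 = 1.
Assume P_k = -2^{k+1} + 5 for some k ≥ 1.
Then P_{k+1} = 2P_k − 5 = 2·(-2^{k+1} + 5) − 5 = -2^{k+2} + 10 − 5 = -2^{k+2} + 5.
This completes the inductive step, so P_i = -2^{i+1} + 5 for all i ≥ 1.

P_i = -2^{i+1} + 5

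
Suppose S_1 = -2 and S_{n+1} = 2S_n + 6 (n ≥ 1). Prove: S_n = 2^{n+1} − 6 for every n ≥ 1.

Base case: S_1 = -2, and 2^{1+1} − 6 = 4 − 6 = -2.
Assume S_k = 2^{k+1} − 6 for some k ≥ 1.
Then S_{k+1} = 2S_k + 6 = 2·(2^{k+1} − 6) + 6 = 2^{k+2} − 12 + 6 = 2^{k+2} − 6.
Hence S_n = 2^{n+1} − 6 for every n ≥ 1, by induction.

S_n = 2^{n+1} − 6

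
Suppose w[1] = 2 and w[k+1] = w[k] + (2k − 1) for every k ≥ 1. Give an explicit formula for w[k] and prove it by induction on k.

Claim: w[k] = k^2 − 2k + 3.

Base case: w[1] = 2, and 1^2 − 2·1 + 3 = 2.
Assume w[r] = r^2 − 2r + 3.
Then w[r+1] = w[r] + (2r − 1) = (r^2 − 2r + 3) + (2r − 1) = r^2 + 2,
and (r+1)^2 − 2·(r+1) + 3 = r^2 + 2.
By induction, w[k] = k^2 − 2k + 3 for all k ≥ 1.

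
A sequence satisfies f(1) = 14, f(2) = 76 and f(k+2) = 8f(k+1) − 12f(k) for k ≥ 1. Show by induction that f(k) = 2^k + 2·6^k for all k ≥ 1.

Base cases: f(1) = 14 and 2^1 + 2·6^1 = 14; f(2) = 76 and 2^2 + 2·6^2 = 76.
Assume f(i) = 2^i + 2·6^i for all 1 ≤ i ≤ j, where j ≥ 2.
Then f(j+1) = 8f(j) − 12f(j−1) = 8·(2^j + 2·6^j) − 12·(2^{j−1} + 2·6^{j−1}) = (8·2 − 12)2^{j−1} + 2·(8·6 − 12)6^{j−1} = 4·2^{j−1} + 72·6^{j−1} = 2^{j+1} + 2·6^{j+1}.
So the formula holds for j+1, and by strong induction f(k) = 2^k + 2·6^k for all k ≥ 1.

f(k) = 2^k + 2·6^k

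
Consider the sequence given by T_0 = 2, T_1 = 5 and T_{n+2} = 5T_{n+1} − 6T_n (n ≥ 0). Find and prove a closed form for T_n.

Claim: T_n = 3^n + 2^n.

Base cases: T_0 = 2 and 3^0 + 2^0 = 2; T_1 = 5 and 3^1 + 2^1 = 5.
Assume T_j = 3^j + 2^j for all 0 ≤ j ≤ k, where k ≥ 1.
Then T_{k+1} = 5T_k − 6T_{k−1} = 5·(3^k + 2^k) − 6·(3^{k−1} + 2^{k−1}) = (5·3 − 6)3^{k−1} + (5·2 − 6)2^{k−1} = 9·3^{k−1} + 4·2^{k−1} = 3^{k+1} + 2^{k+1}.
Hence T_n = 3^n + 2^n for every n ≥ 0, by strong induction.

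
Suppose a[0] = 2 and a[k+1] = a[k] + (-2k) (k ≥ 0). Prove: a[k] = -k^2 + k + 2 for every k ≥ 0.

Base case: a[0] = 2, and -0^2 + 0 + 2 = 2.
Assume a[j] = -j^2 + j + 2.
Then a[j+1] = a[j] + (-2j) = (-j^2 + j + 2) + (-2j) = -j^2 − j + 2,
and -(j+1)^2 + (j+1) + 2 = -j^2 − j + 2.
Hence a[k] = -k^2 + k + 2 for every k ≥ 0, by induction.

a[k] = -k^2 + k + 2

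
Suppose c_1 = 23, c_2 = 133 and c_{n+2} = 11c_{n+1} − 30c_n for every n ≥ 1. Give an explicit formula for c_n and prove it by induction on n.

Claim: c_n = 3·6^n + 5^n.

Base cases: c_1 = 23 and 3·6^1 + 5^1 = 23; c_2 = 133 and 3·6^2 + 5^2 = 133.
Assume c_j = 3·6^j + 5^j for all 1 ≤ j ≤ r, where r ≥ 2.
Then c_{r+1} = 11c_r − 30c_{r−1} = 11·(3·6^r + 5^r) − 30·(3·6^{r−1} + 5^{r−1}) = 3·(11·6 − 30)6^{r−1} + (11·5 − 30)5^{r−1} = 108·6^{r−1} + 25·5^{r−1} = 3·6^{r+1} + 5^{r+1}.
Hence c_n = 3·6^n + 5^n for every n ≥ 1, by strong induction.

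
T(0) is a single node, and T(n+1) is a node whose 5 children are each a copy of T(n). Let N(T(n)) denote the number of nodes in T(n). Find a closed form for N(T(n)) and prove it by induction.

Claim: N(T(n)) = (5^{n+1} − 1)/4.

Base case: N(T(0)) = 1, and (5^{0+1} − 1)/4 = 1.
Assume N(T(j)) = (5^{j+1} − 1)/4.
Then N(T(j+1)) = 1 + 5N(T(j)) = 1 + 5·(5^{j+1} − 1)/4 = 1 + (5^{j+2} − 5)/4 = (4 + 5^{j+2} − 5)/4 = (5^{j+2} − 1)/4.
Hence N(T(n)) = (5^{n+1} − 1)/4 for every n ≥ 0, by induction.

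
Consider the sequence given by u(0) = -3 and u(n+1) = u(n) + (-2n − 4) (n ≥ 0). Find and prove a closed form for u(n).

Claim: u(n) = -n^2 − 3n − 3.

Base case: u(0) = -3, and -0^2 − 3·0 − 3 = -3.
Assume u(k) = -k^2 − 3k − 3.
Then u(k+1) = u(k) + (-2k − 4) = (-k^2 − 3k − 3) + (-2k − 4) = -k^2 − 5k − 7,
and -(k+1)^2 − 3·(k+1) − 3 = -k^2 − 5k − 7.
Hence u(n) = -n^2 − 3n − 3 for every n ≥ 0, by induction.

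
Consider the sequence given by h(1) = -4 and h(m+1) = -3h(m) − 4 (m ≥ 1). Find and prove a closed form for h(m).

Claim: h(m) = (-3)^m − 1.

Base case: h(1) = -4, and (-3)^1 − 1 = -3 − 1 = -4.
Assume h(j) = (-3)^j − 1 for some j ≥ 1.
Then h(j+1) = -3h(j) − 4 = -3·((-3)^j − 1) − 4 = -3·(-3)^j + 3 − 4 = (-3)^{j+1} − 1.
By induction, h(m) = (-3)^m − 1 for all m ≥ 1.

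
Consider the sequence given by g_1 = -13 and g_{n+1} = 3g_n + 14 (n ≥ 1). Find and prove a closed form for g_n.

Claim: g_n = -2·3^n − 7.

Base case: g_1 = -13, and -2·3^1 − 7 = -6 − 7 = -13.
Assume g_k = -2·3^k − 7 for some k ≥ 1.
Then g_{k+1} = 3g_k + 14 = 3·(-2·3^k − 7) + 14 = -6·3^k − 21 + 14 = -2·3^{k+1} − 7.
By induction, g_n = -2·3^n − 7 for all n ≥ 1.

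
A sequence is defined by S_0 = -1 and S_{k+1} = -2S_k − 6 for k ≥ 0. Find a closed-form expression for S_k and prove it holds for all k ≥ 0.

Claim: S_k = (-2)^k − 2.

Base case: S_0 = -1, and (-2)^0 − 2 = 1 − 2 = -1.
Assume S_m = (-2)^m − 2 for some m ≥ 0.
Then S_{m+1} = -2S_m − 6 = -2·((-2)^m − 2) − 6 = -2·(-2)^m + 4 − 6 = (-2)^{m+1} − 2.
This completes the inductive step, so S_k = (-2)^k − 2 for all k ≥ 0.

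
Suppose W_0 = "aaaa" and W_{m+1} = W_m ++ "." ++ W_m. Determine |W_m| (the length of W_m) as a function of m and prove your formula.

Claim: |W_m| = 5·2^m − 1.

Base case: |W_0| = 4, and 5·2^0 − 1 = 4.
Assume |W_j| = 5·2^j − 1.
Then |W_{j+1}| = |W_j| + 1 + |W_j| = 2|W_j| + 1 = 2(5·2^j − 1) + 1 = 5·2^{j+1} − 2 + 1 = 5·2^{j+1} − 1.
By induction, |W_m| = 5·2^m − 1 for all m ≥ 0.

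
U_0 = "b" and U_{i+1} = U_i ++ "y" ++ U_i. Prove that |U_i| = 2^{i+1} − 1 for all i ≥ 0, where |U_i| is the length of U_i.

Base case: |U_0| = 1, and 2^{0+1} − 1 = 1.
Assume |U_j| = 2^{j+1} − 1.
Then |U_{j+1}| = |U_j| + 1 + |U_j| = 2|U_j| + 1 = 2(2^{j+1} − 1) + 1 = 2^{j+2} − 2 + 1 = 2^{j+2} − 1.
This completes the inductive step, so |U_i| = 2^{i+1} − 1 for all i ≥ 0.

|U_i| = 2^{i+1} − 1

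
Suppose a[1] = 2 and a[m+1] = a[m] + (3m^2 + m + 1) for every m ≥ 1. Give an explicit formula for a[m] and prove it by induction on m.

Claim: a[m] = m^3 − m^2 + m + 1.

Base case: a[1] = 2, and 1^3 − 1^2 + 1 + 1 = 2.
Assume a[k] = k^3 − k^2 + k + 1.
Then a[k+1] = a[k] + (3k^2 + k + 1) = (k^3 − k^2 + k + 1) + (3k^2 + k + 1) = k^3 + 2k^2 + 2k + 2,
and (k+1)^3 − (k+1)^2 + (k+1) + 1 = k^3 + 2k^2 + 2k + 2.
This completes the inductive step, so a[m] = m^3 − m^2 + m + 1 for all m ≥ 1.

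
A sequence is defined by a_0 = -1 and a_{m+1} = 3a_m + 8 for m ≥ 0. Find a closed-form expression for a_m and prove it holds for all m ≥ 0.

Claim: a_m = 3^{m+1} − 4.

Base case: a_0 = -1, and 3^{0+1} − 4 = 3 − 4 = -1.
Assume a_r = 3^{r+1} − 4 for some r ≥ 0.
Then a_{r+1} = 3a_r + 8 = 3·(3^{r+1} − 4) + 8 = 3^{r+2} − 12 + 8 = 3^{r+2} − 4.
So the formula holds for r+1, and by induction a_m = 3^{m+1} − 4 for all m ≥ 0.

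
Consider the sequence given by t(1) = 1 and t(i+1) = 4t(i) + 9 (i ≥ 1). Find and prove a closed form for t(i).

Claim: t(i) = 4^i − 3.

Base case: t(1) = 1, and 4^1 − 3 = 4 − 3 = 1.
Assume t(m) = 4^m − 3 for some m ≥ 1.
Then t(m+1) = 4t(m) + 9 = 4·(4^m − 3) + 9 = 4^{m+1} − 12 + 9 = 4^{m+1} − 3.
So the formula holds for m+1, and by induction t(i) = 4^i − 3 for all i ≥ 1.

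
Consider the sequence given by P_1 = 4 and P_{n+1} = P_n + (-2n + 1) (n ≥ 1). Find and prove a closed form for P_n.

Claim: P_n = -n^2 + 2n + 3.

Base case: P_1 = 4, and -1^2 + 2·1 + 3 = 4.
Assume P_k = -k^2 + 2k + 3.
Then P_{k+1} = P_k + (-2k + 1) = (-k^2 + 2k + 3) + (-2k + 1) = -k^2 + 4,
and -(k+1)^2 + 2·(k+1) + 3 = -k^2 + 4.
This completes the inductive step, so P_n = -n^2 + 2n + 3 for all n ≥ 1.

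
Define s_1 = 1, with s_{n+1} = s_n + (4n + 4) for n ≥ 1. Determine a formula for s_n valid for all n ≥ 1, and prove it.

Claim: s_n = 2n^2 + 2n − 3.

Base case: s_1 = 1, and 2·1^2 + 2·1 − 3 = 1.
Assume s_m = 2m^2 + 2m − 3.
Then s_{m+1} = s_m + (4m + 4) = (2m^2 + 2m − 3) + (4m + 4) = 2m^2 + 6m + 1,
and 2·(m+1)^2 + 2·(m+1) − 3 = 2m^2 + 6m + 1.
By induction, s_n = 2n^2 + 2n − 3 for all n ≥ 1.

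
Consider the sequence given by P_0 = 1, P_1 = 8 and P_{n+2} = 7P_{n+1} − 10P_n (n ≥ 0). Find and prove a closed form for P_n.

Claim: P_n = -2^n + 2·5^n.

Base cases: P_0 = 1 and -2^0 + 2·5^0 = 1; P_1 = 8 and -2^1 + 2·5^1 = 8.
Assume P_j = -2^j + 2·5^j for all 0 ≤ j ≤ m, where m ≥ 1.
Then P_{m+1} = 7P_m − 10P_{m−1} = 7·(-2^m + 2·5^m) − 10·(-2^{m−1} + 2·5^{m−1}) = -(7·2 − 10)2^{m−1} + 2·(7·5 − 10)5^{m−1} = -4·2^{m−1} + 50·5^{m−1} = -2^{m+1} + 2·5^{m+1}.
Hence P_n = -2^n + 2·5^n for every n ≥ 0, by strong induction.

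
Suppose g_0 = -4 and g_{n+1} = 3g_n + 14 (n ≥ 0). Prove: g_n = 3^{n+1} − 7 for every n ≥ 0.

Base case: g_0 = -4, and 3^{0+1} − 7 = 3 − 7 = -4.
Assume g_j = 3^{j+1} − 7 for some j ≥ 0.
Then g_{j+1} = 3g_j + 14 = 3·(3^{j+1} − 7) + 14 = 3^{j+2} − 21 + 14 = 3^{j+2} − 7.
So the formula holds for j+1, and by induction g_n = 3^{n+1} − 7 for all n ≥ 0.

g_n = 3^{n+1} − 7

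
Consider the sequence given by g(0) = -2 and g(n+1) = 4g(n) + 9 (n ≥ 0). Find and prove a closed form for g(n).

Claim: g(n) = 4^n − 3.

Base case: g(0) = -2, and 4^0 − 3 = 1 − 3 = -2.
Assume g(r) = 4^r − 3 for some r ≥ 0.
Then g(r+1) = 4g(r) + 9 = 4·(4^r − 3) + 9 = 4^{r+1} − 12 + 9 = 4^{r+1} − 3.
So the formula holds for r+1, and by induction g(n) = 4^n − 3 for all n ≥ 0.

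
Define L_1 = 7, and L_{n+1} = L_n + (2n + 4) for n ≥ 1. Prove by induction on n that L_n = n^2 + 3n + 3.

Base case: L_1 = 7, and 1^2 + 3·1 + 3 = 7.
Assume L_m = m^2 + 3m + 3.
Then L_{m+1} = L_m + (2m + 4) = (m^2 + 3m + 3) + (2m + 4) = m^2 + 5m + 7,
and (m+1)^2 + 3·(m+1) + 3 = m^2 + 5m + 7.
This completes the inductive step, so L_n = n^2 + 3n + 3 for all n ≥ 1.

L_n = n^2 + 3n + 3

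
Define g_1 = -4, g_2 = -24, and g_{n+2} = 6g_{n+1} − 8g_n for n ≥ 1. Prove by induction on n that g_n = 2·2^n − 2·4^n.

Base cases: g_1 = -4 and 2·2^1 − 2·4^1 = -4; g_2 = -24 and 2·2^2 − 2·4^2 = -24.
Assume g_j = 2·2^j − 2·4^j for all 1 ≤ j ≤ m, where m ≥ 2.
Then g_{m+1} = 6g_m − 8g_{m−1} = 6·(2·2^m − 2·4^m) − 8·(2·2^{m−1} − 2·4^{m−1}) = 2·(6·2 − 8)2^{m−1} − 2·(6·4 − 8)4^{m−1} = 8·2^{m−1} − 32·4^{m−1} = 2·2^{m+1} − 2·4^{m+1}.
This completes the inductive step, so g_n = 2·2^n − 2·4^n for all n ≥ 1.

g_n = 2·2^n − 2·4^n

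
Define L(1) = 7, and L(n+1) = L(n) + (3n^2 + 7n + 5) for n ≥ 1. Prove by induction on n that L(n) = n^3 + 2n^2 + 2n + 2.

Base case: L(1) = 7, and 1^3 + 2·1^2 + 2·1 + 2 = 7.
Assume L(j) = j^3 + 2j^2 + 2j + 2.
Then L(j+1) = L(j) + (3j^2 + 7j + 5) = (j^3 + 2j^2 + 2j + 2) + (3j^2 + 7j + 5) = j^3 + 5j^2 + 9j + 7,
and (j+1)^3 + 2·(j+1)^2 + 2·(j+1) + 2 = j^3 + 5j^2 + 9j + 7.
This completes the inductive step, so L(n) = n^3 + 2n^2 + 2n + 2 for all n ≥ 1.

L(n) = n^3 + 2n^2 + 2n + 2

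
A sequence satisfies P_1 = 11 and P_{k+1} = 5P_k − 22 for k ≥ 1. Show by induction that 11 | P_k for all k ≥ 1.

Base case: P_1 = 11 = 11·1, so 11 | P_1.
Assume 11 | P_r, so P_r = 11t for some integer t.
Then P_{r+1} = 5P_r − 22 = 5·(11t) − 22 = 11(5t − 2), so 11 | P_{r+1}.
This completes the inductive step, so 11 | P_k for all k ≥ 1.

11 | P_k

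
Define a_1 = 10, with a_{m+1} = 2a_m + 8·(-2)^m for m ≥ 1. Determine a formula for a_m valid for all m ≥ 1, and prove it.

Claim: a_m = 3·2^m − 2·(-2)^m.

Base case: a_1 = 10, and 3·2^1 − 2·(-2)^1 = 6 + 4 = 10.
Assume a_k = 3·2^k − 2·(-2)^k for some k ≥ 1.
Then a_{k+1} = 2a_k + 8·(-2)^k = 2·(3·2^k − 2·(-2)^k) + 8·(-2)^k = 3·2^{k+1} − 4·(-2)^k + 8·(-2)^k = 3·2^{k+1} + 4·(-2)^k = 3·2^{k+1} − 2·(-2)^{k+1}.
By induction, a_m = 3·2^m − 2·(-2)^m for all m ≥ 1.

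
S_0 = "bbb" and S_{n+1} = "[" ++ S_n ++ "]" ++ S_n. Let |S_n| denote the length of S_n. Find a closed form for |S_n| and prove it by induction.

Claim: |S_n| = 5·2^n − 2.

Base case: |S_0| = 3, and 5·2^0 − 2 = 3.
Assume |S_j| = 5·2^j − 2.
Then |S_{j+1}| = 1 + |S_j| + 1 + |S_j| = 2|S_j| + 2 = 2(5·2^j − 2) + 2 = 5·2^{j+1} − 4 + 2 = 5·2^{j+1} − 2.
By induction, |S_n| = 5·2^n − 2 for all n ≥ 0.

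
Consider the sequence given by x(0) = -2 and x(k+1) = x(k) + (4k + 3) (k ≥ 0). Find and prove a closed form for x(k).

Claim: x(k) = 2k^2 + k − 2.

Base case: x(0) = -2, and 2·0^2 + 0 − 2 = -2.
Assume x(m) = 2m^2 + m − 2.
Then x(m+1) = x(m) + (4m + 3) = (2m^2 + m − 2) + (4m + 3) = 2m^2 + 5m + 1,
and 2·(m+1)^2 + (m+1) − 2 = 2m^2 + 5m + 1.
This completes the inductive step, so x(k) = 2k^2 + k − 2 for all k ≥ 0.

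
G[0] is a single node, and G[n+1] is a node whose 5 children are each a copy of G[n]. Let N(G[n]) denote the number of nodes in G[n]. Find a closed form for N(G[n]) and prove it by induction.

Claim: N(G[n]) = (5^{n+1} − 1)/4.

Base case: N(G[0]) = 1, and (5^{0+1} − 1)/4 = 1.
Assume N(G[r]) = (5^{r+1} − 1)/4.
Then N(G[r+1]) = 1 + 5N(G[r]) = 1 + 5·(5^{r+1} − 1)/4 = 1 + (5^{r+2} − 5)/4 = (4 + 5^{r+2} − 5)/4 = (5^{r+2} − 1)/4.
So the formula holds for r+1, and by induction N(G[n]) = (5^{n+1} − 1)/4 for all n ≥ 0.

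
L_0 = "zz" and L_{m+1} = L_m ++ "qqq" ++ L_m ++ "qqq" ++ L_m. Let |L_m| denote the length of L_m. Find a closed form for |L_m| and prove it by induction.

Claim: |L_m| = 5·3^m − 3.

Base case: |L_0| = 2, and 5·3^0 − 3 = 2.
Assume |L_k| = 5·3^k − 3.
Then |L_{k+1}| = 3|L_k| + 6 = 3(5·3^k − 3) + 6 = 5·3^{k+1} − 9 + 6 = 5·3^{k+1} − 3.
This completes the inductive step, so |L_m| = 5·3^m − 3 for all m ≥ 0.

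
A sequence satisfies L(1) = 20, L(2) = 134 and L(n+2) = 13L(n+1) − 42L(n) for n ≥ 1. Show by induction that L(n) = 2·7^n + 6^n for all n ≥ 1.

Base cases: L(1) = 20 and 2·7^1 + 6^1 = 20; L(2) = 134 and 2·7^2 + 6^2 = 134.
Assume L(j) = 2·7^j + 6^j for all 1 ≤ j ≤ m, where m ≥ 2.
Then L(m+1) = 13L(m) − 42L(m−1) = 13·(2·7^m + 6^m) − 42·(2·7^{m−1} + 6^{m−1}) = 2·(13·7 − 42)7^{m−1} + (13·6 − 42)6^{m−1} = 98·7^{m−1} + 36·6^{m−1} = 2·7^{m+1} + 6^{m+1}.
By strong induction, L(n) = 2·7^n + 6^n for all n ≥ 1.

L(n) = 2·7^n + 6^n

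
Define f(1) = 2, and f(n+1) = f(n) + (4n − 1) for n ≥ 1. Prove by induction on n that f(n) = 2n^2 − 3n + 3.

Base case: f(1) = 2, and 2·1^2 − 3·1 + 3 = 2.
Assume f(m) = 2m^2 − 3m + 3.
Then f(m+1) = f(m) + (4m − 1) = (2m^2 − 3m + 3) + (4m − 1) = 2m^2 + m + 2,
and 2·(m+1)^2 − 3·(m+1) + 3 = 2m^2 + m + 2.
Hence f(n) = 2n^2 − 3n + 3 for every n ≥ 1, by induction.

f(n) = 2n^2 − 3n + 3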